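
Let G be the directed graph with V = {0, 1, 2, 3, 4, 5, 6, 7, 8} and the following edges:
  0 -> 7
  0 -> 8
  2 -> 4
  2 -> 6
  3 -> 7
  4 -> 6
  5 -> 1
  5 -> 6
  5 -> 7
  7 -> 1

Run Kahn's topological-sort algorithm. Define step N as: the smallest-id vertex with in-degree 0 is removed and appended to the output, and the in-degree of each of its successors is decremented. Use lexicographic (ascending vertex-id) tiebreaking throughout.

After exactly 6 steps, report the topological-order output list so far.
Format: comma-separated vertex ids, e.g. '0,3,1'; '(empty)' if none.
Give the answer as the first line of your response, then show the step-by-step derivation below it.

0,2,3,4,5,6

step 1: output 0; order=[0]; indeg=(0,2,0,0,1,0,3,2,0)
step 2: output 2; order=[0,2]; indeg=(0,2,0,0,0,0,2,2,0)
step 3: output 3; order=[0,2,3]; indeg=(0,2,0,0,0,0,2,1,0)
step 4: output 4; order=[0,2,3,4]; indeg=(0,2,0,0,0,0,1,1,0)
step 5: output 5; order=[0,2,3,4,5]; indeg=(0,1,0,0,0,0,0,0,0)
step 6: output 6; order=[0,2,3,4,5,6]; indeg=(0,1,0,0,0,0,0,0,0)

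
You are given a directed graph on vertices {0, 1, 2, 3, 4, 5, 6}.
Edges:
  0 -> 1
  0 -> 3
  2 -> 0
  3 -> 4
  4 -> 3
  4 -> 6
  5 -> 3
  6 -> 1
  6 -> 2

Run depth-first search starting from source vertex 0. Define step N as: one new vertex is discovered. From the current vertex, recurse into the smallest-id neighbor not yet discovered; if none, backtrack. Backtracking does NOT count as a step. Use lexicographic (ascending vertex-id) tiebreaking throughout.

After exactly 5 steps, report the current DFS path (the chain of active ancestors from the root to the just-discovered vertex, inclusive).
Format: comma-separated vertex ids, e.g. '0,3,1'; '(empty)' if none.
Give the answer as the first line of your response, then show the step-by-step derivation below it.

0,3,4,6

step 1: discover 0; path=0; order=0
step 2: discover 1; path=0>1; order=0,1
step 3: discover 3; path=0>3; order=0,1,3
step 4: discover 4; path=0>3>4; order=0,1,3,4
step 5: discover 6; path=0>3>4>6; order=0,1,3,4,6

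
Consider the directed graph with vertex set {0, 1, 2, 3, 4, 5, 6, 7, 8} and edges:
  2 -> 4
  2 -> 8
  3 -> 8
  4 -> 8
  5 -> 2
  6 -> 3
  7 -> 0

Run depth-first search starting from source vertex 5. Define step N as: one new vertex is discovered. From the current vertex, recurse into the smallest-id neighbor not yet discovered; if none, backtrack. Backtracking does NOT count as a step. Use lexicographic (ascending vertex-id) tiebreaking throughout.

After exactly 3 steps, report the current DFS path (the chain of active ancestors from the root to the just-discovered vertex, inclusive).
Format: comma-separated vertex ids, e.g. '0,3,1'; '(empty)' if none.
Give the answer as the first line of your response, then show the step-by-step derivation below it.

5,2,4

step 1: discover 5; path=5; order=5
step 2: discover 2; path=5>2; order=5,2
step 3: discover 4; path=5>2>4; order=5,2,4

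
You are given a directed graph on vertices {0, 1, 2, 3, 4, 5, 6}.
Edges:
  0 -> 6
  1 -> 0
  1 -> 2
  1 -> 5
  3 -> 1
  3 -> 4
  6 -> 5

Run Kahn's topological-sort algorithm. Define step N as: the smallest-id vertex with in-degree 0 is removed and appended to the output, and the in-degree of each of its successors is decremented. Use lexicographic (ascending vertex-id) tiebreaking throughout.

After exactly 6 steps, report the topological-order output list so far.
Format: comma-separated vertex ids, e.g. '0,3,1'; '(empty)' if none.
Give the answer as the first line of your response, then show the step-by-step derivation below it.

3,1,0,2,4,6

step 1: output 3; order=[3]; indeg=(1,0,1,0,0,2,1)
step 2: output 1; order=[3,1]; indeg=(0,0,0,0,0,1,1)
step 3: output 0; order=[3,1,0]; indeg=(0,0,0,0,0,1,0)
step 4: output 2; order=[3,1,0,2]; indeg=(0,0,0,0,0,1,0)
step 5: output 4; order=[3,1,0,2,4]; indeg=(0,0,0,0,0,1,0)
step 6: output 6; order=[3,1,0,2,4,6]; indeg=(0,0,0,0,0,0,0)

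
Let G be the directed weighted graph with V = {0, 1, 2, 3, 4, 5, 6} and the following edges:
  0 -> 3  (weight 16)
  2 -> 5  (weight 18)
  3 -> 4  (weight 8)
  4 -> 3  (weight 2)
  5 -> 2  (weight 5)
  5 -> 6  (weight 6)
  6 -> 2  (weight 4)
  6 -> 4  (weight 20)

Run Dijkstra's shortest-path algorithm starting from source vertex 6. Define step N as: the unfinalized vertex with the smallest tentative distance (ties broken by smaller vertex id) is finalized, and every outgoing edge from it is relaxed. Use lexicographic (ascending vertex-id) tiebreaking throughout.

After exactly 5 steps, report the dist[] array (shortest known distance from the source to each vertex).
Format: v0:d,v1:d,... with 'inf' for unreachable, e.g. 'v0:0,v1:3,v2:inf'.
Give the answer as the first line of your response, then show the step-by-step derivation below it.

v0:inf,v1:inf,v2:4,v3:22,v4:20,v5:22,v6:0

step 1: dist = v0:inf,v1:inf,v2:4,v3:inf,v4:20,v5:inf,v6:0
step 2: dist = v0:inf,v1:inf,v2:4,v3:inf,v4:20,v5:22,v6:0
step 3: dist = v0:inf,v1:inf,v2:4,v3:22,v4:20,v5:22,v6:0
step 4: dist = v0:inf,v1:inf,v2:4,v3:22,v4:20,v5:22,v6:0
step 5: dist = v0:inf,v1:inf,v2:4,v3:22,v4:20,v5:22,v6:0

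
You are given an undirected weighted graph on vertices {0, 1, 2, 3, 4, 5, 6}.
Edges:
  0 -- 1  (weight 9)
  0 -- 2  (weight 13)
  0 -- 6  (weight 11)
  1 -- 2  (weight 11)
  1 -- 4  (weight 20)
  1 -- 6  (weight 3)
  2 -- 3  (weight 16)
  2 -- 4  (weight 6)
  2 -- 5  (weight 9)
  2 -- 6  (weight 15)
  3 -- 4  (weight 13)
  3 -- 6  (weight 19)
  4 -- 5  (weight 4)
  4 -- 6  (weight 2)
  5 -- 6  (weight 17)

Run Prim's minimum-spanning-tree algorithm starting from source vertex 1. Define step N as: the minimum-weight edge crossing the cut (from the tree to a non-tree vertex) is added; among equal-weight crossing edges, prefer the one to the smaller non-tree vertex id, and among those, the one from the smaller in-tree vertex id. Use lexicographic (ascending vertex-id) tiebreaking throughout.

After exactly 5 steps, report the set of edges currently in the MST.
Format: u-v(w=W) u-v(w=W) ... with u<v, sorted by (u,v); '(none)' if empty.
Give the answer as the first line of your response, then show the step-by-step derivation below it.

0-1(w=9) 1-6(w=3) 2-4(w=6) 4-5(w=4) 4-6(w=2)

step 1: add edge 1-6 (w=3); MST = {1-6(w=3)}
step 2: add edge 4-6 (w=2); MST = {1-6(w=3) 4-6(w=2)}
step 3: add edge 4-5 (w=4); MST = {1-6(w=3) 4-5(w=4) 4-6(w=2)}
step 4: add edge 2-4 (w=6); MST = {1-6(w=3) 2-4(w=6) 4-5(w=4) 4-6(w=2)}
step 5: add edge 0-1 (w=9); MST = {0-1(w=9) 1-6(w=3) 2-4(w=6) 4-5(w=4) 4-6(w=2)}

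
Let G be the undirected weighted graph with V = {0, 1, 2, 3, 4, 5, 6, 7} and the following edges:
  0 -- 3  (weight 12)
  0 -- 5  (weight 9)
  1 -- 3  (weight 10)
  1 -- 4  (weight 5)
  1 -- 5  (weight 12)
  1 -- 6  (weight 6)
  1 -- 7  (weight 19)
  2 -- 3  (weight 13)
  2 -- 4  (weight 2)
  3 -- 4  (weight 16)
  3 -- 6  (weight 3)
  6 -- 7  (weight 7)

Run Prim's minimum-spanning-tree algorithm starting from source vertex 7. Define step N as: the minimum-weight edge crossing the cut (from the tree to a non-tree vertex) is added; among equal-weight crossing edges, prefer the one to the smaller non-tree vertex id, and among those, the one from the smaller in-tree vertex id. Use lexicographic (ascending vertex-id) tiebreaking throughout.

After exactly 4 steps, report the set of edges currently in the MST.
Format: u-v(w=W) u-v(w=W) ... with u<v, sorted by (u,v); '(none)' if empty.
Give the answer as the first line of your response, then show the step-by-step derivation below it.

1-4(w=5) 1-6(w=6) 3-6(w=3) 6-7(w=7)

step 1: add edge 6-7 (w=7); MST = {6-7(w=7)}
step 2: add edge 3-6 (w=3); MST = {3-6(w=3) 6-7(w=7)}
step 3: add edge 1-6 (w=6); MST = {1-6(w=6) 3-6(w=3) 6-7(w=7)}
step 4: add edge 1-4 (w=5); MST = {1-4(w=5) 1-6(w=6) 3-6(w=3) 6-7(w=7)}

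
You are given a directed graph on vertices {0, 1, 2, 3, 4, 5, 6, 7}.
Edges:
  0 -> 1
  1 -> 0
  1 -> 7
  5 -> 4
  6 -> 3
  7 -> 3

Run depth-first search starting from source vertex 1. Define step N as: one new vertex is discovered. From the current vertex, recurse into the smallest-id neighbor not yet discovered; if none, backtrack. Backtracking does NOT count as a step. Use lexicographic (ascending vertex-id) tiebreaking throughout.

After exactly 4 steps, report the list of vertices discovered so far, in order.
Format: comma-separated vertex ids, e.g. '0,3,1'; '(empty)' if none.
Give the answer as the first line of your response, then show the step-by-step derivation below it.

1,0,7,3

step 1: discover 1; path=1; order=1
step 2: discover 0; path=1>0; order=1,0
step 3: discover 7; path=1>7; order=1,0,7
step 4: discover 3; path=1>7>3; order=1,0,7,3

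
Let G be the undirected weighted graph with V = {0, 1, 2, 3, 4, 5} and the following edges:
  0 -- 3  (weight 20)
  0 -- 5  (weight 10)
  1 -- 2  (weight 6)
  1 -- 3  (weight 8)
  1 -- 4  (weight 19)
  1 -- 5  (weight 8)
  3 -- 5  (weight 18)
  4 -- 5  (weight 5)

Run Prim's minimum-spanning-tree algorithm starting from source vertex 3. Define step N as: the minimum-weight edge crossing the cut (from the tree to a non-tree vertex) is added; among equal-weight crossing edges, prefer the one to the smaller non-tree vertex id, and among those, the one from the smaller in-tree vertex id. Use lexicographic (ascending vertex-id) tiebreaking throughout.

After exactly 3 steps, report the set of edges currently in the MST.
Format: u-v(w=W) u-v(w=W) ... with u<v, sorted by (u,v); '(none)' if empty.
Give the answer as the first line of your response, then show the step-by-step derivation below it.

1-2(w=6) 1-3(w=8) 1-5(w=8)

step 1: add edge 1-3 (w=8); MST = {1-3(w=8)}
step 2: add edge 1-2 (w=6); MST = {1-2(w=6) 1-3(w=8)}
step 3: add edge 1-5 (w=8); MST = {1-2(w=6) 1-3(w=8) 1-5(w=8)}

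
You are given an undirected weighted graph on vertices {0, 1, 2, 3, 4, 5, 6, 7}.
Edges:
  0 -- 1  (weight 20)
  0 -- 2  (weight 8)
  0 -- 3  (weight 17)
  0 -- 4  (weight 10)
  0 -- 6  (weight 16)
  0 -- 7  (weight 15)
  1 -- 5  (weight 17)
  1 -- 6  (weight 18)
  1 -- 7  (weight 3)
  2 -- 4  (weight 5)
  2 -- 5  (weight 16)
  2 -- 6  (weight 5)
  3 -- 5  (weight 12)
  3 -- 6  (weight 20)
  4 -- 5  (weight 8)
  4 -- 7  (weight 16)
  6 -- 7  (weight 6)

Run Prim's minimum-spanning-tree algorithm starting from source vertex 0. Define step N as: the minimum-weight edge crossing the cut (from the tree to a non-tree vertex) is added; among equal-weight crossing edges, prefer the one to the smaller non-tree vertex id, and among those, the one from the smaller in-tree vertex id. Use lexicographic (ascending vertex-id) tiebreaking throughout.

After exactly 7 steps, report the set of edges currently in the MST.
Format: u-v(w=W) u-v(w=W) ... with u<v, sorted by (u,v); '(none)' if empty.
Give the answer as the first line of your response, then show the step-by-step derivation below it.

0-2(w=8) 1-7(w=3) 2-4(w=5) 2-6(w=5) 3-5(w=12) 4-5(w=8) 6-7(w=6)

step 1: add edge 0-2 (w=8); MST = {0-2(w=8)}
step 2: add edge 2-4 (w=5); MST = {0-2(w=8) 2-4(w=5)}
step 3: add edge 2-6 (w=5); MST = {0-2(w=8) 2-4(w=5) 2-6(w=5)}
step 4: add edge 6-7 (w=6); MST = {0-2(w=8) 2-4(w=5) 2-6(w=5) 6-7(w=6)}
step 5: add edge 1-7 (w=3); MST = {0-2(w=8) 1-7(w=3) 2-4(w=5) 2-6(w=5) 6-7(w=6)}
step 6: add edge 4-5 (w=8); MST = {0-2(w=8) 1-7(w=3) 2-4(w=5) 2-6(w=5) 4-5(w=8) 6-7(w=6)}
step 7: add edge 3-5 (w=12); MST = {0-2(w=8) 1-7(w=3) 2-4(w=5) 2-6(w=5) 3-5(w=12) 4-5(w=8) 6-7(w=6)}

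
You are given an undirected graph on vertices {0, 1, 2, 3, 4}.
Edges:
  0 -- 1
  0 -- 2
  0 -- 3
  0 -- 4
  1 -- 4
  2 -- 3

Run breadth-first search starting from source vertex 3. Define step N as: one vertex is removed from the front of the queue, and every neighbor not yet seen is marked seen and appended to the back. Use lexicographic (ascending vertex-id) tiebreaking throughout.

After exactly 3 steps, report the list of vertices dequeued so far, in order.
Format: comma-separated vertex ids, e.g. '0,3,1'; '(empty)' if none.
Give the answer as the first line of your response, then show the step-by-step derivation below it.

3,0,2

step 1: dequeue 3; queue=[0,2]; order=3
step 2: dequeue 0; queue=[2,1,4]; order=3,0
step 3: dequeue 2; queue=[1,4]; order=3,0,2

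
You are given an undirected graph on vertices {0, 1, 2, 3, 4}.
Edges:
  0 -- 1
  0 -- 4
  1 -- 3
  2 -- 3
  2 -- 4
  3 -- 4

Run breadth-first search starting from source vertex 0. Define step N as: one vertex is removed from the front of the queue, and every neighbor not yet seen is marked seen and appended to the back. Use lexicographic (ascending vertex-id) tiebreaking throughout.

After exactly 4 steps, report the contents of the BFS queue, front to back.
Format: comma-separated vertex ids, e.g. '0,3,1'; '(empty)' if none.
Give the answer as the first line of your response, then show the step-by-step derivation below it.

2

step 1: dequeue 0; queue=[1,4]; order=0
step 2: dequeue 1; queue=[4,3]; order=0,1
step 3: dequeue 4; queue=[3,2]; order=0,1,4
step 4: dequeue 3; queue=[2]; order=0,1,4,3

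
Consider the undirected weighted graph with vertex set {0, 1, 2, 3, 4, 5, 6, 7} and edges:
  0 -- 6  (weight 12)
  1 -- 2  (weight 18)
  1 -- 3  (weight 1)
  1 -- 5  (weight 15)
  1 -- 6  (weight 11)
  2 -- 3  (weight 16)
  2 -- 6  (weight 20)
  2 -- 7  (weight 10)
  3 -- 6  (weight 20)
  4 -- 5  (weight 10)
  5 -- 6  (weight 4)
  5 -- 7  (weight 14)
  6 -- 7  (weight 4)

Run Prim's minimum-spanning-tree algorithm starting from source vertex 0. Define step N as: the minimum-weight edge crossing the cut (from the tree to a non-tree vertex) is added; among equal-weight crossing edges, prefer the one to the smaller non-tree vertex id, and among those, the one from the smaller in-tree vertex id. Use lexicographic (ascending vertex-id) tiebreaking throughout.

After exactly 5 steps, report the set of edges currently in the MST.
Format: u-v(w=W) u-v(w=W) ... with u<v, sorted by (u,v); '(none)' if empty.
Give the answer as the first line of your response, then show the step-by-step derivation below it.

0-6(w=12) 2-7(w=10) 4-5(w=10) 5-6(w=4) 6-7(w=4)

step 1: add edge 0-6 (w=12); MST = {0-6(w=12)}
step 2: add edge 5-6 (w=4); MST = {0-6(w=12) 5-6(w=4)}
step 3: add edge 6-7 (w=4); MST = {0-6(w=12) 5-6(w=4) 6-7(w=4)}
step 4: add edge 2-7 (w=10); MST = {0-6(w=12) 2-7(w=10) 5-6(w=4) 6-7(w=4)}
step 5: add edge 4-5 (w=10); MST = {0-6(w=12) 2-7(w=10) 4-5(w=10) 5-6(w=4) 6-7(w=4)}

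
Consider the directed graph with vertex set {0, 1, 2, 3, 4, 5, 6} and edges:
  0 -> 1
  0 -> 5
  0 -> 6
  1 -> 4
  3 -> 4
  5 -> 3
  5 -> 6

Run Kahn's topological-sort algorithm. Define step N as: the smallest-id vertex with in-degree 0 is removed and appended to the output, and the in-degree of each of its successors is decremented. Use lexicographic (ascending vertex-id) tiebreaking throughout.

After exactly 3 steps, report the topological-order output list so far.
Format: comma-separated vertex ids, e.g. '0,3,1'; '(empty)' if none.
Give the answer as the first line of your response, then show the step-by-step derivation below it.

0,1,2

step 1: output 0; order=[0]; indeg=(0,0,0,1,2,0,1)
step 2: output 1; order=[0,1]; indeg=(0,0,0,1,1,0,1)
step 3: output 2; order=[0,1,2]; indeg=(0,0,0,1,1,0,1)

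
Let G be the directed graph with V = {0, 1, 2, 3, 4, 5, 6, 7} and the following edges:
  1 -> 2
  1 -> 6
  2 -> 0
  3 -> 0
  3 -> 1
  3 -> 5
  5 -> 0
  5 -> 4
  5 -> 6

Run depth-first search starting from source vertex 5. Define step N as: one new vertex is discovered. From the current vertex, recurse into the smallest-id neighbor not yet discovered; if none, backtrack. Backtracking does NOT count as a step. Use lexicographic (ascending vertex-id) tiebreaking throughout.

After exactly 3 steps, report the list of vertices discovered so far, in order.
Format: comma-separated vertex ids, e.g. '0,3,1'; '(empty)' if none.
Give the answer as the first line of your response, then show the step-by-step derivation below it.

5,0,4

step 1: discover 5; path=5; order=5
step 2: discover 0; path=5>0; order=5,0
step 3: discover 4; path=5>4; order=5,0,4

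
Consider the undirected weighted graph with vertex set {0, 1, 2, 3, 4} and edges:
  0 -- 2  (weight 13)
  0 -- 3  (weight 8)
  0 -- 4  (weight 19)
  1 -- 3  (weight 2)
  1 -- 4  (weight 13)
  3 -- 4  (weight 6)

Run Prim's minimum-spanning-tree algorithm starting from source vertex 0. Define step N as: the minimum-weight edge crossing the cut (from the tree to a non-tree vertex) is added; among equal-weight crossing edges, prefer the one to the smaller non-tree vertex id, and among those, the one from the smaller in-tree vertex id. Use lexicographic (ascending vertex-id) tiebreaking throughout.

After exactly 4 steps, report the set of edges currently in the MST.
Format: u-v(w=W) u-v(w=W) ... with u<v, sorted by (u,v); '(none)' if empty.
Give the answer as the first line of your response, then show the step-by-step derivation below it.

0-2(w=13) 0-3(w=8) 1-3(w=2) 3-4(w=6)

step 1: add edge 0-3 (w=8); MST = {0-3(w=8)}
step 2: add edge 1-3 (w=2); MST = {0-3(w=8) 1-3(w=2)}
step 3: add edge 3-4 (w=6); MST = {0-3(w=8) 1-3(w=2) 3-4(w=6)}
step 4: add edge 0-2 (w=13); MST = {0-2(w=13) 0-3(w=8) 1-3(w=2) 3-4(w=6)}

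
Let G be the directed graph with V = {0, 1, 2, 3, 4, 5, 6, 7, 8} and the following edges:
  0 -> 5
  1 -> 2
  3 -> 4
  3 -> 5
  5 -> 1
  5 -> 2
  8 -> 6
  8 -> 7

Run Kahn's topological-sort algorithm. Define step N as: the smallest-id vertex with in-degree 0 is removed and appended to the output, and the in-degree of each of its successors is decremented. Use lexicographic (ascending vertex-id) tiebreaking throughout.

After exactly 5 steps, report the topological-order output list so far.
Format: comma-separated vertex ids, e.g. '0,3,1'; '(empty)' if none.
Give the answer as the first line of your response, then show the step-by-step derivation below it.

0,3,4,5,1

step 1: output 0; order=[0]; indeg=(0,1,2,0,1,1,1,1,0)
step 2: output 3; order=[0,3]; indeg=(0,1,2,0,0,0,1,1,0)
step 3: output 4; order=[0,3,4]; indeg=(0,1,2,0,0,0,1,1,0)
step 4: output 5; order=[0,3,4,5]; indeg=(0,0,1,0,0,0,1,1,0)
step 5: output 1; order=[0,3,4,5,1]; indeg=(0,0,0,0,0,0,1,1,0)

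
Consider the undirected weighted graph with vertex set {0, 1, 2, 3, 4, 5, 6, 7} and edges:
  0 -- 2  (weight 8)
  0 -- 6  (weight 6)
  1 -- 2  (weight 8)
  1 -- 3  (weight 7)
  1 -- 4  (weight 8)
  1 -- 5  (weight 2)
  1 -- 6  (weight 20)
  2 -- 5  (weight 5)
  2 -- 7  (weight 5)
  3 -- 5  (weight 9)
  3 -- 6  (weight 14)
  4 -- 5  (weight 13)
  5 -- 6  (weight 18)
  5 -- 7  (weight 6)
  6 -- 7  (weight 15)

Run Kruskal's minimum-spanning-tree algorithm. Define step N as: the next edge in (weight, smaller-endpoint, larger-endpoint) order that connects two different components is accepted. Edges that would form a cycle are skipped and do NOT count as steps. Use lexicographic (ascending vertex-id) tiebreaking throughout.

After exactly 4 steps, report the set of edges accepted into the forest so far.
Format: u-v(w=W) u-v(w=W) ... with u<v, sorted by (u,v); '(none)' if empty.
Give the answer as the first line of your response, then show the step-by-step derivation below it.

0-6(w=6) 1-5(w=2) 2-5(w=5) 2-7(w=5)

step 1: add edge 1-5 (w=2); MST = {1-5(w=2)}
step 2: add edge 2-5 (w=5); MST = {1-5(w=2) 2-5(w=5)}
step 3: add edge 2-7 (w=5); MST = {1-5(w=2) 2-5(w=5) 2-7(w=5)}
step 4: add edge 0-6 (w=6); MST = {0-6(w=6) 1-5(w=2) 2-5(w=5) 2-7(w=5)}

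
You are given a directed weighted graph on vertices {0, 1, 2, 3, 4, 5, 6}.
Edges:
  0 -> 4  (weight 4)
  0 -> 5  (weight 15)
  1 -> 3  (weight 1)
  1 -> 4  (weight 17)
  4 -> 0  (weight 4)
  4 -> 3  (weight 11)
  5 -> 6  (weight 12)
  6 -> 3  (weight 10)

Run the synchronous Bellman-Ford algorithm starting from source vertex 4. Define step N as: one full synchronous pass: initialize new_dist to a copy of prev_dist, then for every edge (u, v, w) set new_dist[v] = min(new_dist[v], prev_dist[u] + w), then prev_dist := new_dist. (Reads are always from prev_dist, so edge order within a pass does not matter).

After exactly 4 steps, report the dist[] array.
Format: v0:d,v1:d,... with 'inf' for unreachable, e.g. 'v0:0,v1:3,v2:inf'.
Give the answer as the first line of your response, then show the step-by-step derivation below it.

v0:4,v1:inf,v2:inf,v3:11,v4:0,v5:19,v6:31

step 1: dist = v0:4,v1:inf,v2:inf,v3:11,v4:0,v5:inf,v6:inf
step 2: dist = v0:4,v1:inf,v2:inf,v3:11,v4:0,v5:19,v6:inf
step 3: dist = v0:4,v1:inf,v2:inf,v3:11,v4:0,v5:19,v6:31
step 4: dist = v0:4,v1:inf,v2:inf,v3:11,v4:0,v5:19,v6:31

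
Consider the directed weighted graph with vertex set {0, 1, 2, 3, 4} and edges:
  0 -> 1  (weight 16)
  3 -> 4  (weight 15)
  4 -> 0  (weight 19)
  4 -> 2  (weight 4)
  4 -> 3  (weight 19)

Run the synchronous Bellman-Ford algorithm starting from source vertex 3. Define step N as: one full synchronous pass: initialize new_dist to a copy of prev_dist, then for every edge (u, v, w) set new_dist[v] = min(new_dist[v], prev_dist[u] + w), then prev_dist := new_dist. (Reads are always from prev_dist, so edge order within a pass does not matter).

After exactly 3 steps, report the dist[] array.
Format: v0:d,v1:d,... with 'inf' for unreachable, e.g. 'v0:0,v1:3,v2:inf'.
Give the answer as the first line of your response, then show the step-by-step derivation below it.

v0:34,v1:50,v2:19,v3:0,v4:15

step 1: dist = v0:inf,v1:inf,v2:inf,v3:0,v4:15
step 2: dist = v0:34,v1:inf,v2:19,v3:0,v4:15
step 3: dist = v0:34,v1:50,v2:19,v3:0,v4:15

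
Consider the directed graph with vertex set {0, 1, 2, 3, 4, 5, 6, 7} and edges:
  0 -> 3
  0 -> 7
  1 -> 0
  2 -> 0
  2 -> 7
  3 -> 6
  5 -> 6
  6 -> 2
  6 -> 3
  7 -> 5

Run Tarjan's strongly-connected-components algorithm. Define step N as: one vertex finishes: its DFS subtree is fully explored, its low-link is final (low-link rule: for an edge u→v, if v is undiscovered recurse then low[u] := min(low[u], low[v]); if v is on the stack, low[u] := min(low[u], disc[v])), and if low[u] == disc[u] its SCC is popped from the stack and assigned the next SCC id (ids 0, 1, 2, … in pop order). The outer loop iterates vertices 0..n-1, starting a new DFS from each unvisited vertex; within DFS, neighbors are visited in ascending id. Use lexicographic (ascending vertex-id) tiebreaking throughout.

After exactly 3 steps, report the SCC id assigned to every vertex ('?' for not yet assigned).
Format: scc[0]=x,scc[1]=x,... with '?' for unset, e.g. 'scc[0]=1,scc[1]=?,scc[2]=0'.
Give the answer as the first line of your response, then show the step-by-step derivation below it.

scc[0]=?,scc[1]=?,scc[2]=?,scc[3]=?,scc[4]=?,scc[5]=?,scc[6]=?,scc[7]=?

step 1: low=(low[0]=0,low[1]=?,low[2]=0,low[3]=1,low[4]=?,low[5]=2,low[6]=2,low[7]=4); scc=(scc[0]=?,scc[1]=?,scc[2]=?,scc[3]=?,scc[4]=?,scc[5]=?,scc[6]=?,scc[7]=?)
step 2: low=(low[0]=0,low[1]=?,low[2]=0,low[3]=1,low[4]=?,low[5]=2,low[6]=2,low[7]=2); scc=(scc[0]=?,scc[1]=?,scc[2]=?,scc[3]=?,scc[4]=?,scc[5]=?,scc[6]=?,scc[7]=?)
step 3: low=(low[0]=0,low[1]=?,low[2]=0,low[3]=1,low[4]=?,low[5]=2,low[6]=2,low[7]=2); scc=(scc[0]=?,scc[1]=?,scc[2]=?,scc[3]=?,scc[4]=?,scc[5]=?,scc[6]=?,scc[7]=?)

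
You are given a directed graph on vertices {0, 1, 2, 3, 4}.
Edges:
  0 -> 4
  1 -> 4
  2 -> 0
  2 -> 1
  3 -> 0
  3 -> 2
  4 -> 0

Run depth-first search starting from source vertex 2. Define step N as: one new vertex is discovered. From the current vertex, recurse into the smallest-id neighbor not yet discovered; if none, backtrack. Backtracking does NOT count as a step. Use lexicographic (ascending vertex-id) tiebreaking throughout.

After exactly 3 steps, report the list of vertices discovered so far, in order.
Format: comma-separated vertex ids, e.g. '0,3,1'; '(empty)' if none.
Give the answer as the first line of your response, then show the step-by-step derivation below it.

2,0,4

step 1: discover 2; path=2; order=2
step 2: discover 0; path=2>0; order=2,0
step 3: discover 4; path=2>0>4; order=2,0,4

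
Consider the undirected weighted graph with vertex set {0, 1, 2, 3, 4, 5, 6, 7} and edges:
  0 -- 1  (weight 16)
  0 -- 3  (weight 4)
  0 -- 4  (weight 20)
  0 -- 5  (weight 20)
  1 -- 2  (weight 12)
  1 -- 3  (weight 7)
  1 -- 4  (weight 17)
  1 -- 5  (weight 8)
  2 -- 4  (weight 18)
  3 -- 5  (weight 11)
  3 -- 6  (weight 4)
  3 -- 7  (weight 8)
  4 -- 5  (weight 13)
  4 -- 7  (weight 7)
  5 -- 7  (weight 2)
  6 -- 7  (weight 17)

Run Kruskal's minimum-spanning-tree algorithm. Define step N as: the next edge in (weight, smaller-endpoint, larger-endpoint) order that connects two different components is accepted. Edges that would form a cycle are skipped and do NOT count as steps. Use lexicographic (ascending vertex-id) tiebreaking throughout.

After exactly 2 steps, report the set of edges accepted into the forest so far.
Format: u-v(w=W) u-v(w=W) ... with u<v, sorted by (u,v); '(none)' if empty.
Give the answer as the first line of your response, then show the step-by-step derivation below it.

0-3(w=4) 5-7(w=2)

step 1: add edge 5-7 (w=2); MST = {5-7(w=2)}
step 2: add edge 0-3 (w=4); MST = {0-3(w=4) 5-7(w=2)}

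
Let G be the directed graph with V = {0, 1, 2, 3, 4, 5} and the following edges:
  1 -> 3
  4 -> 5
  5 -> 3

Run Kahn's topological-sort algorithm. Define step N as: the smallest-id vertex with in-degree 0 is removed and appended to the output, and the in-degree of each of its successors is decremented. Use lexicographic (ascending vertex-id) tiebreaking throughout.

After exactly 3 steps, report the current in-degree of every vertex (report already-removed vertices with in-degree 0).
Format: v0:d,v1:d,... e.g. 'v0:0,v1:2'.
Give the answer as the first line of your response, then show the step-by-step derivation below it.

v0:0,v1:0,v2:0,v3:1,v4:0,v5:1

step 1: output 0; order=[0]; indeg=(0,0,0,2,0,1)
step 2: output 1; order=[0,1]; indeg=(0,0,0,1,0,1)
step 3: output 2; order=[0,1,2]; indeg=(0,0,0,1,0,1)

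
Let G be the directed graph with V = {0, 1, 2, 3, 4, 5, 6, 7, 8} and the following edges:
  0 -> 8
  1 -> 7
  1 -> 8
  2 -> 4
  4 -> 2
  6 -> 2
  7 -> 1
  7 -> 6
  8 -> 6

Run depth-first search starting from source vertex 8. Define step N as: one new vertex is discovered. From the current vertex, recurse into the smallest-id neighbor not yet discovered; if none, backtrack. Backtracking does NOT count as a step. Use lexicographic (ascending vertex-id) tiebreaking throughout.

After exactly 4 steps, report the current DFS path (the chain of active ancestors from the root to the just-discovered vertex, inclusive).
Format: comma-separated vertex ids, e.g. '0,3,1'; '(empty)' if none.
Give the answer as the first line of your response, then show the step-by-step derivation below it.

8,6,2,4

step 1: discover 8; path=8; order=8
step 2: discover 6; path=8>6; order=8,6
step 3: discover 2; path=8>6>2; order=8,6,2
step 4: discover 4; path=8>6>2>4; order=8,6,2,4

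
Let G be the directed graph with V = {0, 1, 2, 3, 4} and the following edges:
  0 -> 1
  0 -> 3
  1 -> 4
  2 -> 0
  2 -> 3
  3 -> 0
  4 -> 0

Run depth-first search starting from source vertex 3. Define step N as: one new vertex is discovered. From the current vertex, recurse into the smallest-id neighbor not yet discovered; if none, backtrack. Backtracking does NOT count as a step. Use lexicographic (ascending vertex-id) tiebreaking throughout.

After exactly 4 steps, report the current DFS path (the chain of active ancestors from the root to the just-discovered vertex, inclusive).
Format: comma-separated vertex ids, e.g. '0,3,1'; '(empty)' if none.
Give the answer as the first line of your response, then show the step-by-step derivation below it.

3,0,1,4

step 1: discover 3; path=3; order=3
step 2: discover 0; path=3>0; order=3,0
step 3: discover 1; path=3>0>1; order=3,0,1
step 4: discover 4; path=3>0>1>4; order=3,0,1,4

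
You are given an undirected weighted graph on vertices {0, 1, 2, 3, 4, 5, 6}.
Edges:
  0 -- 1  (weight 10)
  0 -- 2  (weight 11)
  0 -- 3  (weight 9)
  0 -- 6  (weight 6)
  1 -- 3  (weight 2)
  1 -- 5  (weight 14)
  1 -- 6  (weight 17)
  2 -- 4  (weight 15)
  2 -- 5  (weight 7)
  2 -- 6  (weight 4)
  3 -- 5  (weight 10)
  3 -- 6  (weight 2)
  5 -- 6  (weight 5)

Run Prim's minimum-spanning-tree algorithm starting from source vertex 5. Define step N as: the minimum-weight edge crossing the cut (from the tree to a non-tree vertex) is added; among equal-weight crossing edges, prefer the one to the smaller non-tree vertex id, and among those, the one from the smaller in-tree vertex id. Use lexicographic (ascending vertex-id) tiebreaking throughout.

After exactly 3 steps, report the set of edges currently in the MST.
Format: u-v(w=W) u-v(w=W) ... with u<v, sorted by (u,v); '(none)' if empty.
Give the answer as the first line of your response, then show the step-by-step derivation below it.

1-3(w=2) 3-6(w=2) 5-6(w=5)

step 1: add edge 5-6 (w=5); MST = {5-6(w=5)}
step 2: add edge 3-6 (w=2); MST = {3-6(w=2) 5-6(w=5)}
step 3: add edge 1-3 (w=2); MST = {1-3(w=2) 3-6(w=2) 5-6(w=5)}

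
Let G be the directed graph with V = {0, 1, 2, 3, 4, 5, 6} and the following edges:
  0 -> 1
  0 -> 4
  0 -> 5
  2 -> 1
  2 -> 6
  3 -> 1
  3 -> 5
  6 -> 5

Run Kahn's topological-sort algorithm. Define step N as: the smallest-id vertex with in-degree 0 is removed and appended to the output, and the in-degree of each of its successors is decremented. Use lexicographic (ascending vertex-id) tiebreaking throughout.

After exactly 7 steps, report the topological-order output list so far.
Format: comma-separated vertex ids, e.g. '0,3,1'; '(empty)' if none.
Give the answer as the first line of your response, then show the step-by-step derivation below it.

0,2,3,1,4,6,5

step 1: output 0; order=[0]; indeg=(0,2,0,0,0,2,1)
step 2: output 2; order=[0,2]; indeg=(0,1,0,0,0,2,0)
step 3: output 3; order=[0,2,3]; indeg=(0,0,0,0,0,1,0)
step 4: output 1; order=[0,2,3,1]; indeg=(0,0,0,0,0,1,0)
step 5: output 4; order=[0,2,3,1,4]; indeg=(0,0,0,0,0,1,0)
step 6: output 6; order=[0,2,3,1,4,6]; indeg=(0,0,0,0,0,0,0)
step 7: output 5; order=[0,2,3,1,4,6,5]; indeg=(0,0,0,0,0,0,0)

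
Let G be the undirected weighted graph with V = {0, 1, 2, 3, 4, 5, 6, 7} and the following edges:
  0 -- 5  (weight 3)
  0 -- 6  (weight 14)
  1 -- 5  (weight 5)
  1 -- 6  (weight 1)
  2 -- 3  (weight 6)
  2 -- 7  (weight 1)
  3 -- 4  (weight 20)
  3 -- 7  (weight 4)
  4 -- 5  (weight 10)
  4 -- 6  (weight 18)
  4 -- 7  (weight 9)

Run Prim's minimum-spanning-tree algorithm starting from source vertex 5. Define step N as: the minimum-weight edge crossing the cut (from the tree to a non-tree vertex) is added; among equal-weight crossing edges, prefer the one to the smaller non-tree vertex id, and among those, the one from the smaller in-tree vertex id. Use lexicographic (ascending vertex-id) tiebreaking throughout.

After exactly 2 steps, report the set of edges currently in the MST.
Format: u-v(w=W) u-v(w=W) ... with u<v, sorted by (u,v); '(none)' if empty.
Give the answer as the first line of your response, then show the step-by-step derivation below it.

0-5(w=3) 1-5(w=5)

step 1: add edge 0-5 (w=3); MST = {0-5(w=3)}
step 2: add edge 1-5 (w=5); MST = {0-5(w=3) 1-5(w=5)}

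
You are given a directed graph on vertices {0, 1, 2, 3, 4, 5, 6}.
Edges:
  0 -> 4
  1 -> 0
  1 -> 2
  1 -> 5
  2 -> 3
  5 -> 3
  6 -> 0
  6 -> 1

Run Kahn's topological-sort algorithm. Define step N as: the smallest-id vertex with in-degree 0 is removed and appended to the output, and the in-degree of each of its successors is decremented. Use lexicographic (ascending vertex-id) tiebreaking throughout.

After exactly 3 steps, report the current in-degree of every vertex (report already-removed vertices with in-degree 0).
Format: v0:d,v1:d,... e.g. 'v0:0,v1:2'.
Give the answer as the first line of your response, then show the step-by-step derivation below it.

v0:0,v1:0,v2:0,v3:2,v4:0,v5:0,v6:0

step 1: output 6; order=[6]; indeg=(1,0,1,2,1,1,0)
step 2: output 1; order=[6,1]; indeg=(0,0,0,2,1,0,0)
step 3: output 0; order=[6,1,0]; indeg=(0,0,0,2,0,0,0)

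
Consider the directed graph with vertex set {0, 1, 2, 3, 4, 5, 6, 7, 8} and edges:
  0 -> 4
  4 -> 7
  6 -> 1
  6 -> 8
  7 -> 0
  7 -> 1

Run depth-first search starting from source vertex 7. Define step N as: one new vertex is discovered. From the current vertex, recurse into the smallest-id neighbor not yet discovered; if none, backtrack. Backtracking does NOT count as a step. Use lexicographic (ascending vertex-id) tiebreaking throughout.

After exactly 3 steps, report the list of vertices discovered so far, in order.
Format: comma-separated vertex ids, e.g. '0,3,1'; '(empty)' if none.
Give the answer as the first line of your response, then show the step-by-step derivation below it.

7,0,4

step 1: discover 7; path=7; order=7
step 2: discover 0; path=7>0; order=7,0
step 3: discover 4; path=7>0>4; order=7,0,4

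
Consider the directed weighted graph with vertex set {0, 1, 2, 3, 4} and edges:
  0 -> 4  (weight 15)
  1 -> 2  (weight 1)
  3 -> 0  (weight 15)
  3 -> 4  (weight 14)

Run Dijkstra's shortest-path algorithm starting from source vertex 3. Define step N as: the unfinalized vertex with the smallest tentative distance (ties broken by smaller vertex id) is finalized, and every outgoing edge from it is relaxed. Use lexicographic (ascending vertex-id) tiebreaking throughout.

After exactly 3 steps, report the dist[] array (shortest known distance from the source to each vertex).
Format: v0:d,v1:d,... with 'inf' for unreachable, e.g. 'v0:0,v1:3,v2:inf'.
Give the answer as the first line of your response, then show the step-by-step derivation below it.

v0:15,v1:inf,v2:inf,v3:0,v4:14

step 1: dist = v0:15,v1:inf,v2:inf,v3:0,v4:14
step 2: dist = v0:15,v1:inf,v2:inf,v3:0,v4:14
step 3: dist = v0:15,v1:inf,v2:inf,v3:0,v4:14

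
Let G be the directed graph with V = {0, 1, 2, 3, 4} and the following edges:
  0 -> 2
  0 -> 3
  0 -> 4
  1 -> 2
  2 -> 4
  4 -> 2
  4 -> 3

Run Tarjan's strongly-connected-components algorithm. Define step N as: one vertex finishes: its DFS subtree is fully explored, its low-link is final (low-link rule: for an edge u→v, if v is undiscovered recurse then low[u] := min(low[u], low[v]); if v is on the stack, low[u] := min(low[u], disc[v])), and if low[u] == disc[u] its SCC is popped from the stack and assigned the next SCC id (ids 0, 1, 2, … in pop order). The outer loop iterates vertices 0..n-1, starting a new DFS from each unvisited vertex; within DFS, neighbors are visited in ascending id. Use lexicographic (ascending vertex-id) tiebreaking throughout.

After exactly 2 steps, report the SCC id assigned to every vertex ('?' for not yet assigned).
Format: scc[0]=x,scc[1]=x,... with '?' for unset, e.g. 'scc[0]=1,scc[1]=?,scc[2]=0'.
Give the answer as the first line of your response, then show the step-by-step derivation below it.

scc[0]=?,scc[1]=?,scc[2]=?,scc[3]=0,scc[4]=?

step 1: low=(low[0]=0,low[1]=?,low[2]=1,low[3]=3,low[4]=1); scc=(scc[0]=?,scc[1]=?,scc[2]=?,scc[3]=0,scc[4]=?)
step 2: low=(low[0]=0,low[1]=?,low[2]=1,low[3]=3,low[4]=1); scc=(scc[0]=?,scc[1]=?,scc[2]=?,scc[3]=0,scc[4]=?)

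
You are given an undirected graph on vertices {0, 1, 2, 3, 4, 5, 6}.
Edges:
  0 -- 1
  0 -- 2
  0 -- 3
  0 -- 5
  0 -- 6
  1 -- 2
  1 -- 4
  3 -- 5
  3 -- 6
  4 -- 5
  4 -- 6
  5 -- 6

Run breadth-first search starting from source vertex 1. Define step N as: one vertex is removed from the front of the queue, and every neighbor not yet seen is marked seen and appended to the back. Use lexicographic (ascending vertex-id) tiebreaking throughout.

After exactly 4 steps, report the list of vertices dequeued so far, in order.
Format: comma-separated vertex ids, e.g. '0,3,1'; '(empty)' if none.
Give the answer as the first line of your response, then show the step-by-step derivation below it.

1,0,2,4

step 1: dequeue 1; queue=[0,2,4]; order=1
step 2: dequeue 0; queue=[2,4,3,5,6]; order=1,0
step 3: dequeue 2; queue=[4,3,5,6]; order=1,0,2
step 4: dequeue 4; queue=[3,5,6]; order=1,0,2,4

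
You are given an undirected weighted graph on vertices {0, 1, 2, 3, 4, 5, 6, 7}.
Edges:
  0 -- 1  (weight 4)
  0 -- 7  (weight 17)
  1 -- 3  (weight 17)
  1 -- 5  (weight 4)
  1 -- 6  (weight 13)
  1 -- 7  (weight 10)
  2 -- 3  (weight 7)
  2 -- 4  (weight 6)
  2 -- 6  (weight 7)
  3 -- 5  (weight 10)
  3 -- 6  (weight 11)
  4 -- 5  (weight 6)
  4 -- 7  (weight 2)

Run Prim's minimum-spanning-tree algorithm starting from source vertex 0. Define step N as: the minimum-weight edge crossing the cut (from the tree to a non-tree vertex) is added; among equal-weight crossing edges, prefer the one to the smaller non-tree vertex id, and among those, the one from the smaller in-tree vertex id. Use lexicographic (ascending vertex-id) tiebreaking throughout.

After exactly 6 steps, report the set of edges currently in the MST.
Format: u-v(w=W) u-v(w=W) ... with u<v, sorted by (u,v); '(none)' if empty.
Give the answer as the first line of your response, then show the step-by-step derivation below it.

0-1(w=4) 1-5(w=4) 2-3(w=7) 2-4(w=6) 4-5(w=6) 4-7(w=2)

step 1: add edge 0-1 (w=4); MST = {0-1(w=4)}
step 2: add edge 1-5 (w=4); MST = {0-1(w=4) 1-5(w=4)}
step 3: add edge 4-5 (w=6); MST = {0-1(w=4) 1-5(w=4) 4-5(w=6)}
step 4: add edge 4-7 (w=2); MST = {0-1(w=4) 1-5(w=4) 4-5(w=6) 4-7(w=2)}
step 5: add edge 2-4 (w=6); MST = {0-1(w=4) 1-5(w=4) 2-4(w=6) 4-5(w=6) 4-7(w=2)}
step 6: add edge 2-3 (w=7); MST = {0-1(w=4) 1-5(w=4) 2-3(w=7) 2-4(w=6) 4-5(w=6) 4-7(w=2)}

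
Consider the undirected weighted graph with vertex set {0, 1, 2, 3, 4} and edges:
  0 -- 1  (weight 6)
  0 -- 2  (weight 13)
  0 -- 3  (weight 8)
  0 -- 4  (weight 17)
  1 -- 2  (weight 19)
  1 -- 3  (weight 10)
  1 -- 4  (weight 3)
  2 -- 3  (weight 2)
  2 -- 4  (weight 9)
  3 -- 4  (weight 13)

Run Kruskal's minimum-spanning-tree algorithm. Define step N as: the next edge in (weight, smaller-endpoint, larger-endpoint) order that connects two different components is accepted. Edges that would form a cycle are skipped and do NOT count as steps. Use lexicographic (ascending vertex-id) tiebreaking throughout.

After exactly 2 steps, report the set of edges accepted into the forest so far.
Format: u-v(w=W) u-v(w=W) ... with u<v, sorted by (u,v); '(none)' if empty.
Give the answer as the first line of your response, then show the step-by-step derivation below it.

1-4(w=3) 2-3(w=2)

step 1: add edge 2-3 (w=2); MST = {2-3(w=2)}
step 2: add edge 1-4 (w=3); MST = {1-4(w=3) 2-3(w=2)}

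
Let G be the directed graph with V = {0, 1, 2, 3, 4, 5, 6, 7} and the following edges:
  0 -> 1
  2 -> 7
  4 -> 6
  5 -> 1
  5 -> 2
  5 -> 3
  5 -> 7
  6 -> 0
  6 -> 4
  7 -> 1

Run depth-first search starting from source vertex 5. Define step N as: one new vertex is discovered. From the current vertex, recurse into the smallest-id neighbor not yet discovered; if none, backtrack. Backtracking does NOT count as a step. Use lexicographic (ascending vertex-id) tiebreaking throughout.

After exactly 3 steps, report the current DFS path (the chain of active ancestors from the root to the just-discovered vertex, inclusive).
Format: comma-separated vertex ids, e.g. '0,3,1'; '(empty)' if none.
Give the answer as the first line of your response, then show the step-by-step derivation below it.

5,2

step 1: discover 5; path=5; order=5
step 2: discover 1; path=5>1; order=5,1
step 3: discover 2; path=5>2; order=5,1,2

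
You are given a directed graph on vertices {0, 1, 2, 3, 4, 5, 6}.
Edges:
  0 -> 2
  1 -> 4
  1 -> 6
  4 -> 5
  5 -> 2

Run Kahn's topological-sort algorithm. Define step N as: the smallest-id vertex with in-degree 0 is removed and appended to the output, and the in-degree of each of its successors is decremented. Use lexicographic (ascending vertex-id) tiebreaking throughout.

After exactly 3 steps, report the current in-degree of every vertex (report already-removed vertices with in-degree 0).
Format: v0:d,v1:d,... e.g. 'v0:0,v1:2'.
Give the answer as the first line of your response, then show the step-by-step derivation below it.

v0:0,v1:0,v2:1,v3:0,v4:0,v5:1,v6:0

step 1: output 0; order=[0]; indeg=(0,0,1,0,1,1,1)
step 2: output 1; order=[0,1]; indeg=(0,0,1,0,0,1,0)
step 3: output 3; order=[0,1,3]; indeg=(0,0,1,0,0,1,0)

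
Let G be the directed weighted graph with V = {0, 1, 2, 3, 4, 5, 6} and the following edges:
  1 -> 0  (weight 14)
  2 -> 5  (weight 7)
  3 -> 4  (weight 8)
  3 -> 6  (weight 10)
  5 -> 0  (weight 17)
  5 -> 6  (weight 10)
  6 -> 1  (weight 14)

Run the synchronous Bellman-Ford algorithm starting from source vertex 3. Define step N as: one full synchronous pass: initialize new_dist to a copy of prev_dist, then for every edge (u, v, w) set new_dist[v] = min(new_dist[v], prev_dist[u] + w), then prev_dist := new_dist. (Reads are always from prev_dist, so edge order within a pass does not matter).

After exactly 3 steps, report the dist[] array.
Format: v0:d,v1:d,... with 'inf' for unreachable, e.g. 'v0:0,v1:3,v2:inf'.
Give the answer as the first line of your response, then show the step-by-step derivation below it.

v0:38,v1:24,v2:inf,v3:0,v4:8,v5:inf,v6:10

step 1: dist = v0:inf,v1:inf,v2:inf,v3:0,v4:8,v5:inf,v6:10
step 2: dist = v0:inf,v1:24,v2:inf,v3:0,v4:8,v5:inf,v6:10
step 3: dist = v0:38,v1:24,v2:inf,v3:0,v4:8,v5:inf,v6:10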